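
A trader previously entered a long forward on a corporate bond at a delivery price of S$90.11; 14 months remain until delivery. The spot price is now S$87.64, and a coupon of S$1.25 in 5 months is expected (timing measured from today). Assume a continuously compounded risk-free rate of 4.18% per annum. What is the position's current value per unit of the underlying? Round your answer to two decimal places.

PV(remaining coupons) I = 1.25·e^(−0.0418·5/12) = 1.2284
Current forward F = (S − I)·e^(rT) = (87.64 − 1.2284)·e^(0.0418·14/12) = 86.4116 × 1.049975 = 90.7300
Value (long) = (F − K)·e^(−rT) = (90.7300 − 90.11) × 0.952403 = 0.5905
Value = S$0.59

S$0.59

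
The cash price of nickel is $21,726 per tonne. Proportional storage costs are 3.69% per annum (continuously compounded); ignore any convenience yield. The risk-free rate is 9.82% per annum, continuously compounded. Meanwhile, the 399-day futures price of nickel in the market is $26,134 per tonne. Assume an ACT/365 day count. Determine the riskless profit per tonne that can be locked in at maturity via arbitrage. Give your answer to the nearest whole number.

Fair futures: F* = S·e^(carry·T), with carry = (r + u) = 0.0982 + 0.0369 = 0.1351
F* = 21726 · e^(0.1351 × 399/365) = 21726 · e^0.147685 = 21726 × 1.159148 = $25183.6494
Market $26134 > fair $25183.6494: forward overpriced → cash-and-carry (buy spot, short the forward).
At maturity, profit = |F_mkt − F*| = |26134 − 25183.6494| = $950 per tonne

$950 per tonne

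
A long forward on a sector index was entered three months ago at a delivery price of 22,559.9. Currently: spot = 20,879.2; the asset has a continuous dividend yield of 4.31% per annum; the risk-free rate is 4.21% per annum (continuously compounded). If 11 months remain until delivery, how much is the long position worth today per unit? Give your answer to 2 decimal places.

Current fair forward for the remaining 11 months: F = S·e^((r − q)·T), (r − q) = 0.0421 − 0.0431 = -0.0010
F = 20879.2 · e^(-0.0010 × 11/12) = 20879.2 × 0.99908375 = 20860.0694
Value of long forward = (F − K)·e^(−rT) = (20860.0694 − 22559.9) · e^(−0.0421·11/12)
= -1699.8306 × 0.96214350 = -1635.48

-1635.48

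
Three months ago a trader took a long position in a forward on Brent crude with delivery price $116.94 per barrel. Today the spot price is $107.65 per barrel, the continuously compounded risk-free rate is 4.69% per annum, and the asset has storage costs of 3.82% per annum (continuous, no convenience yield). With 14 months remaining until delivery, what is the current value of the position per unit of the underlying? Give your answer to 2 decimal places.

Current fair forward for the remaining 14 months: F = S·e^((r + u)·T), (r + u) = 0.0469 + 0.0382 = 0.0851
F = 107.65 · e^(0.0851 × 14/12) = 107.65 × 1.104379 = 118.8864
Value of long forward = (F − K)·e^(−rT) = (118.8864 − 116.94) · e^(−0.0469·14/12)
= 1.9464 × 0.946753 = 1.84

$1.84 per barrel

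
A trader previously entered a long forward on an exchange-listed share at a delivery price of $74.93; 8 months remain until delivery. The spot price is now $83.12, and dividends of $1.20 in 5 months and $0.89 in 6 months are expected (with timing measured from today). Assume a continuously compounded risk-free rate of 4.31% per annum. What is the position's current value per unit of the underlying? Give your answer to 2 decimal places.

PV(remaining dividends) I = 1.20·e^(−0.0431·5/12) + 0.89·e^(−0.0431·6/12) = 2.0497
Current forward F = (S − I)·e^(rT) = (83.12 − 2.0497)·e^(0.0431·8/12) = 81.0703 × 1.029150 = 83.4335
Value (long) = (F − K)·e^(−rT) = (83.4335 − 74.93) × 0.971676 = 8.2626
Value = $8.26

$8.26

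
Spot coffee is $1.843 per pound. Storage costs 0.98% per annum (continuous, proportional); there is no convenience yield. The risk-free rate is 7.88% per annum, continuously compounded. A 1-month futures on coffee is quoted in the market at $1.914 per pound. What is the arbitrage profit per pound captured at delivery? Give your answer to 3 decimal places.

Fair futures: F* = S·e^(carry·T), with carry = (r + u) = 0.0788 + 0.0098 = 0.0886
F* = 1.843 · e^(0.0886 × 1/12) = 1.843 · e^0.007383 = 1.843 × 1.007410 = $1.8567
Market $1.914 > fair $1.8567: forward overpriced → cash-and-carry (buy spot, short the forward).
At maturity, profit = |F_mkt − F*| = |1.914 − 1.8567| = $0.057 per pound

$0.057 per pound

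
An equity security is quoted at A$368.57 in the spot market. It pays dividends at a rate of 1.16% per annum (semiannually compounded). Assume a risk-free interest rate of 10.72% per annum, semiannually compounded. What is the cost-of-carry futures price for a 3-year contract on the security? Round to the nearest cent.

F = S · (1+r/2)^(2T) / (1+q/2)^(2T)
= 368.57 × 1.367901 / 1.035309 = 368.57 × 1.321249
F = A$486.97

A$486.97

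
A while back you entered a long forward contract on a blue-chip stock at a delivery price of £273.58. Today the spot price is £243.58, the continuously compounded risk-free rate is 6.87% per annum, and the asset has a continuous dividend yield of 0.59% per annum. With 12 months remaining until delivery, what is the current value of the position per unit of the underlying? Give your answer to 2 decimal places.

Current fair forward for the remaining 12 months: F = S·e^((r − q)·T), (r − q) = 0.0687 − 0.0059 = 0.0628
F = 243.58 · e^(0.0628 × 12/12) = 243.58 × 1.064814 = 259.3674
Value of long forward = (F − K)·e^(−rT) = (259.3674 − 273.58) · e^(−0.0687·12/12)
= -14.2126 × 0.933607 = -13.27

-£13.27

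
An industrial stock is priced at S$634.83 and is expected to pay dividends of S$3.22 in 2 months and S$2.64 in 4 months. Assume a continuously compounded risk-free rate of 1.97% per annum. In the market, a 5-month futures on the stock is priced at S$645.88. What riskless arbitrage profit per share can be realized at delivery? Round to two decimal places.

S$11.70 per share

PV(dividends) I = 3.22·e^(−0.0197·2/12) + 2.64·e^(−0.0197·4/12) = 5.8322
Fair futures F* = (S − I)·e^(rT) = (634.83 − 5.8322)·e^0.008208 = 628.9978 × 1.008242 = 634.1820
Market S$645.88 > fair 634.1820: forward overpriced → cash-and-carry (borrow at r, buy the stock and collect the dividends, short the forward).
Profit at T = |F_mkt − F*| = |645.88 − 634.1820| = S$11.70 per share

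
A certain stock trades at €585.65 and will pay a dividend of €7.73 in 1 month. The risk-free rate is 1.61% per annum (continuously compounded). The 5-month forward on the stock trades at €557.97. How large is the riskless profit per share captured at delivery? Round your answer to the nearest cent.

€23.85 per share

PV(dividends) I = 7.73·e^(−0.0161·1/12) = 7.7196
Fair forward F* = (S − I)·e^(rT) = (585.65 − 7.7196)·e^0.006708 = 577.9304 × 1.006731 = 581.8204
Market €557.97 < fair 581.8204: forward underpriced → reverse cash-and-carry (short the stock, invest proceeds at r, pay the dividends, go long the forward).
Profit at T = |F_mkt − F*| = |557.97 − 581.8204| = €23.85 per share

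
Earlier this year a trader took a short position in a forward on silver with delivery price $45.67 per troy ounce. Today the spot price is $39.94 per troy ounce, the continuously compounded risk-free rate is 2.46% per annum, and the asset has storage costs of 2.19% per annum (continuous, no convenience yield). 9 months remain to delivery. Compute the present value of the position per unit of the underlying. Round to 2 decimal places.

Current fair forward for the remaining 9 months: F = S·e^((r + u)·T), (r + u) = 0.0246 + 0.0219 = 0.0465
F = 39.94 · e^(0.0465 × 9/12) = 39.94 × 1.035490 = 41.3575
Value of long forward = (F − K)·e^(−rT) = (41.3575 − 45.67) · e^(−0.0246·9/12)
= -4.3125 × 0.981719 = -4.23
Short position value = −(long value) = $4.23

$4.23 per troy ounce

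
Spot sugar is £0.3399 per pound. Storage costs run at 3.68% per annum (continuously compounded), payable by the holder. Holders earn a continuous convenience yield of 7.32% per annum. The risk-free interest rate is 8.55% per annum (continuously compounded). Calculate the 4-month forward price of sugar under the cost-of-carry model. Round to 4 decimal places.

£0.3455 per pound

Net carry = r + u − y = 0.0855 + 0.0368 − 0.0732 = 0.0491
F = S·e^((r+u−y)T) = 0.3399 · e^(0.0491 × 4/12) = 0.3399 · e^0.016367
= 0.3399 × 1.016502 = £0.3455 per pound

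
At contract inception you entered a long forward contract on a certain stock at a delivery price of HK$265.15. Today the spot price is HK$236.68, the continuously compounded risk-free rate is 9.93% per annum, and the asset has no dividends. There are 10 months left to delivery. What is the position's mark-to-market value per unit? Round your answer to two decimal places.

Current fair forward for the remaining 10 months: F = S·e^(r·T), r = 0.0993
F = 236.68 · e^(0.0993 × 10/12) = 236.68 × 1.086270 = 257.0984
Value of long forward = (F − K)·e^(−rT) = (257.0984 − 265.15) · e^(−0.0993·10/12)
= -8.0516 × 0.920581 = -7.41

-HK$7.41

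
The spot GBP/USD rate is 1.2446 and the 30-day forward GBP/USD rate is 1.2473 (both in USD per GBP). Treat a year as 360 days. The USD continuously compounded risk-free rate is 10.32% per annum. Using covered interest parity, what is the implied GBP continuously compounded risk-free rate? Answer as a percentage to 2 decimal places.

7.72%

F = S·e^((r_USD − r_GBP)T) ⇒ r_GBP = r_USD − ln(F/S)/T
ln(1.2473/1.2446) = 0.002167; /(30/360) = 0.026004
r_GBP = 0.1032 − 0.026004 = 0.077196
r_GBP = 7.72%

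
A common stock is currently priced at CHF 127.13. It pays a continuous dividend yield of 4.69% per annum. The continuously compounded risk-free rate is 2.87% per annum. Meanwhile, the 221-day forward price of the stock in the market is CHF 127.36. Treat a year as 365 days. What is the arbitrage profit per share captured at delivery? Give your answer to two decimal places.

Fair forward: F* = S·e^(carry·T), with carry = (r − q) = 0.0287 − 0.0469 = -0.0182
F* = 127.13 · e^(-0.0182 × 221/365) = 127.13 · e^-0.011020 = 127.13 × 0.989040 = CHF 125.7367
Market CHF 127.36 > fair CHF 125.7367: forward overpriced → cash-and-carry (buy spot, short the forward).
At maturity, profit = |F_mkt − F*| = |127.36 − 125.7367| = CHF 1.62 per share

CHF 1.62 per share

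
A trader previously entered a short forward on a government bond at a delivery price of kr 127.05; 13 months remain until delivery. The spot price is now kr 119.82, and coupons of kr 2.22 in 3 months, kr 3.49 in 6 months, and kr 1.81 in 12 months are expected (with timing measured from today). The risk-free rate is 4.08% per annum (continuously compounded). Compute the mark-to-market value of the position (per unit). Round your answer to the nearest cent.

kr 9.09

PV(remaining coupons) I = 2.22·e^(−0.0408·3/12) + 3.49·e^(−0.0408·6/12) + 1.81·e^(−0.0408·12/12) = 7.3546
Current forward F = (S − I)·e^(rT) = (119.82 − 7.3546)·e^(0.0408·13/12) = 112.4654 × 1.045191 = 117.5478
Value (long) = (F − K)·e^(−rT) = (117.5478 − 127.05) × 0.956763 = -9.0914
Short position value = −(long value) = kr 9.09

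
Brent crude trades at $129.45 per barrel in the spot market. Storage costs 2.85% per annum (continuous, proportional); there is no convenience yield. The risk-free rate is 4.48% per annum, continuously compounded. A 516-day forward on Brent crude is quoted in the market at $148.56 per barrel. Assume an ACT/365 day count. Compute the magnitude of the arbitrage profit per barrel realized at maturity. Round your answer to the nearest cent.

$4.98 per barrel

Fair forward: F* = S·e^(carry·T), with carry = (r + u) = 0.0448 + 0.0285 = 0.0733
F* = 129.45 · e^(0.0733 × 516/365) = 129.45 · e^0.103624 = 129.45 × 1.109183 = $143.5837
Market $148.56 > fair $143.5837: forward overpriced → cash-and-carry (buy spot, short the forward).
At maturity, profit = |F_mkt − F*| = |148.56 − 143.5837| = $4.98 per barrel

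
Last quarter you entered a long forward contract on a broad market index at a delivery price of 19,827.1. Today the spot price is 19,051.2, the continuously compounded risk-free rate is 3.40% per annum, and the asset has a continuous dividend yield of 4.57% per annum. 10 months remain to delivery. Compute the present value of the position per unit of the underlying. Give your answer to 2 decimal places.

-933.91

Current fair forward for the remaining 10 months: F = S·e^((r − q)·T), (r − q) = 0.0340 − 0.0457 = -0.0117
F = 19051.2 · e^(-0.0117 × 10/12) = 19051.2 × 0.99029738 = 18866.3534
Value of long forward = (F − K)·e^(−rT) = (18866.3534 − 19827.1) · e^(−0.0340·10/12)
= -960.7466 × 0.97206429 = -933.91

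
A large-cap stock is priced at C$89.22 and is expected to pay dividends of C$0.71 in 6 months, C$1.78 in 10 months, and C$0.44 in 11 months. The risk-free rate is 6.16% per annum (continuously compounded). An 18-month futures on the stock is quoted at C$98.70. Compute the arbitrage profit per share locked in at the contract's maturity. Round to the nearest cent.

PV(dividends) I = 0.71·e^(−0.0616·6/12) + 1.78·e^(−0.0616·10/12) + 0.44·e^(−0.0616·11/12) = 2.7952
Fair futures F* = (S − I)·e^(rT) = (89.22 − 2.7952)·e^0.092400 = 86.4248 × 1.096803 = 94.7910
Market C$98.70 > fair 94.7910: forward overpriced → cash-and-carry (borrow at r, buy the stock and collect the dividends, short the forward).
Profit at T = |F_mkt − F*| = |98.70 − 94.7910| = C$3.91 per share

C$3.91 per share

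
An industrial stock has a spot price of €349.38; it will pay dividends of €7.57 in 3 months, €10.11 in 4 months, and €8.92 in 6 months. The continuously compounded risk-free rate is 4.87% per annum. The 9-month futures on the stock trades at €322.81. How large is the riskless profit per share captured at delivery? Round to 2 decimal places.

€12.46 per share

PV(dividends) I = 7.57·e^(−0.0487·3/12) + 10.11·e^(−0.0487·4/12) + 8.92·e^(−0.0487·6/12) = 26.1310
Fair futures F* = (S − I)·e^(rT) = (349.38 − 26.1310)·e^0.036525 = 323.2490 × 1.037200 = 335.2739
Market €322.81 < fair 335.2739: forward underpriced → reverse cash-and-carry (short the stock, invest proceeds at r, pay the dividends, go long the forward).
Profit at T = |F_mkt − F*| = |322.81 − 335.2739| = €12.46 per share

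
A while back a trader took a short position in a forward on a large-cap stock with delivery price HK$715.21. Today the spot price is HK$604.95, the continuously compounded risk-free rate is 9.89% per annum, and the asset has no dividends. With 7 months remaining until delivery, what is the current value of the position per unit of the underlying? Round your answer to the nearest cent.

HK$70.17

Current fair forward for the remaining 7 months: F = S·e^(r·T), r = 0.0989
F = 604.95 · e^(0.0989 × 7/12) = 604.95 × 1.059388 = 640.8768
Value of long forward = (F − K)·e^(−rT) = (640.8768 − 715.21) · e^(−0.0989·7/12)
= -74.3332 × 0.943941 = -70.17
Short position value = −(long value) = HK$70.17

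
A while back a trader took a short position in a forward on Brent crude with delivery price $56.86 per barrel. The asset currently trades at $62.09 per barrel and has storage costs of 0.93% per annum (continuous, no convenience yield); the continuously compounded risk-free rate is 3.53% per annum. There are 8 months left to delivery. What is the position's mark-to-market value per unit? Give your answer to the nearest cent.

Current fair forward for the remaining 8 months: F = S·e^((r + u)·T), (r + u) = 0.0353 + 0.0093 = 0.0446
F = 62.09 · e^(0.0446 × 8/12) = 62.09 × 1.030180 = 63.9639
Value of long forward = (F − K)·e^(−rT) = (63.9639 − 56.86) · e^(−0.0353·8/12)
= 7.1039 × 0.976741 = 6.94
Short position value = −(long value) = -$6.94

-$6.94 per barrel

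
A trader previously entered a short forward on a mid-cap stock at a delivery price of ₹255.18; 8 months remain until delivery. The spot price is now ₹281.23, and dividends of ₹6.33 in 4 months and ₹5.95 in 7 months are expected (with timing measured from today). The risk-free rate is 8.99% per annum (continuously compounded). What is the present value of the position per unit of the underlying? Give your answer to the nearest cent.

PV(remaining dividends) I = 6.33·e^(−0.0899·4/12) + 5.95·e^(−0.0899·7/12) = 11.7891
Current forward F = (S − I)·e^(rT) = (281.23 − 11.7891)·e^(0.0899·8/12) = 269.4409 × 1.061766 = 286.0832
Value (long) = (F − K)·e^(−rT) = (286.0832 − 255.18) × 0.941827 = 29.1055
Short position value = −(long value) = -₹29.11

-₹29.11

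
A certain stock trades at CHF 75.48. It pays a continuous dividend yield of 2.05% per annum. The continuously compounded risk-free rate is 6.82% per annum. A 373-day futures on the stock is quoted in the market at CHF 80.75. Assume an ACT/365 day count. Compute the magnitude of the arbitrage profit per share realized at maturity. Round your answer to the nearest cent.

CHF 1.50 per share

Fair futures: F* = S·e^(carry·T), with carry = (r − q) = 0.0682 − 0.0205 = 0.0477
F* = 75.48 · e^(0.0477 × 373/365) = 75.48 · e^0.048745 = 75.48 × 1.049953 = CHF 79.2505
Market CHF 80.75 > fair CHF 79.2505: forward overpriced → cash-and-carry (buy spot, short the forward).
At maturity, profit = |F_mkt − F*| = |80.75 − 79.2505| = CHF 1.50 per share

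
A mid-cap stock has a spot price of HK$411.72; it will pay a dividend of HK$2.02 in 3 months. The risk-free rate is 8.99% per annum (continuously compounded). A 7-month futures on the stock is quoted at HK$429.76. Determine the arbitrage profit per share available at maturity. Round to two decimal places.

HK$2.05 per share

PV(dividends) I = 2.02·e^(−0.0899·3/12) = 1.9751
Fair futures F* = (S − I)·e^(rT) = (411.72 − 1.9751)·e^0.052442 = 409.7449 × 1.053841 = 431.8060
Market HK$429.76 < fair 431.8060: forward underpriced → reverse cash-and-carry (short the stock, invest proceeds at r, pay the dividends, go long the forward).
Profit at T = |F_mkt − F*| = |429.76 − 431.8060| = HK$2.05 per share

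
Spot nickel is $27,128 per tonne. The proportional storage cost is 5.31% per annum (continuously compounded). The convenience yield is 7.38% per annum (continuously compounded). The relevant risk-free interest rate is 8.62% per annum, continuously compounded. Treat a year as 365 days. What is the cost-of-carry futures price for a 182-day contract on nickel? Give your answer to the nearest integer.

Net carry = r + u − y = 0.0862 + 0.0531 − 0.0738 = 0.0655
F = S·e^((r+u−y)T) = 27128 · e^(0.0655 × 182/365) = 27128 · e^0.032660
= 27128 × 1.033199 = $28,029 per tonne

$28,029 per tonne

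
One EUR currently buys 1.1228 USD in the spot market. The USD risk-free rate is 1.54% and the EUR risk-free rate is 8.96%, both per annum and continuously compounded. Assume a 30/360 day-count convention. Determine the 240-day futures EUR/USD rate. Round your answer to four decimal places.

F = S·e^((r_USD − r_EUR)T) = 1.1228 · e^((0.0154 − 0.0896) × 240/360)
= 1.1228 · e^-0.049467 = 1.1228 × 0.951737
F = 1.0686 USD per EUR

1.0686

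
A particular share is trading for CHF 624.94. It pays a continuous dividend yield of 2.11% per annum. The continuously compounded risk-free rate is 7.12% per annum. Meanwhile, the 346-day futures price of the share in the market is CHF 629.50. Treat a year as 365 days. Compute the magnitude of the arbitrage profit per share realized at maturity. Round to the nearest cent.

CHF 25.84 per share

Fair futures: F* = S·e^(carry·T), with carry = (r − q) = 0.0712 − 0.0211 = 0.0501
F* = 624.94 · e^(0.0501 × 346/365) = 624.94 · e^0.047492 = 624.94 × 1.048638 = CHF 655.3358
Market CHF 629.50 < fair CHF 655.3358: forward underpriced → reverse cash-and-carry (short spot, go long the forward).
At maturity, profit = |F_mkt − F*| = |629.50 − 655.3358| = CHF 25.84 per share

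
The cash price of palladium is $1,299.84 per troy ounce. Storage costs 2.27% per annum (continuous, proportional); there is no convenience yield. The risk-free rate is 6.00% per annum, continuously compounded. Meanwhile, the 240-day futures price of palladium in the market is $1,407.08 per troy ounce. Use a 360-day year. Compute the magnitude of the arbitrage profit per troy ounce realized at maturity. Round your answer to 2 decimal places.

$33.56 per troy ounce

Fair futures: F* = S·e^(carry·T), with carry = (r + u) = 0.0600 + 0.0227 = 0.0827
F* = 1299.84 · e^(0.0827 × 240/360) = 1299.84 · e^0.05513333 = 1299.84 × 1.05668149 = $1373.5169
Market $1407.08 > fair $1373.5169: forward overpriced → cash-and-carry (buy spot, short the forward).
At maturity, profit = |F_mkt − F*| = |1407.08 − 1373.5169| = $33.56 per troy ounce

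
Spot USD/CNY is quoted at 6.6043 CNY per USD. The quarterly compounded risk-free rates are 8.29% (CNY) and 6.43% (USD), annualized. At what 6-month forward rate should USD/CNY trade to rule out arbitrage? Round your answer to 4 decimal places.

6.6649

By covered interest parity, F = S · (1+r_CNY/4)^(4T) / (1+r_USD/4)^(4T)
= 6.6043 × 1.041880 / 1.032408 = 6.6043 × 1.009175
F = 6.6649 CNY per USD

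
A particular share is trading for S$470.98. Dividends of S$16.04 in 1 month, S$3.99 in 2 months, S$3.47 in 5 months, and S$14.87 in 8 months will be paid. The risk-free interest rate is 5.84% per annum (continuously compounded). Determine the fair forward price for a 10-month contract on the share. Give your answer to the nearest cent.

S$454.99

PV(dividends) I = 16.04·e^(−0.0584·1/12) + 3.99·e^(−0.0584·2/12) + 3.47·e^(−0.0584·5/12) + 14.87·e^(−0.0584·8/12)
I = 15.9621 + 3.9514 + 3.3866 + 14.3022 = 37.6023
F = (S − I)·e^(rT) = (470.98 − 37.6023) · e^(0.0584·10/12)
= 433.3777 · e^0.048667 = 433.3777 × 1.049871 = S$454.99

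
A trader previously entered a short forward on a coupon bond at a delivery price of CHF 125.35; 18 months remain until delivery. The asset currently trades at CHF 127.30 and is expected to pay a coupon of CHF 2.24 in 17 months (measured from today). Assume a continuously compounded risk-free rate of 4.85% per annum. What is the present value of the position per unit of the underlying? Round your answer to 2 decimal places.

PV(remaining coupons) I = 2.24·e^(−0.0485·17/12) = 2.0913
Current forward F = (S − I)·e^(rT) = (127.30 − 2.0913)·e^(0.0485·18/12) = 125.2087 × 1.075462 = 134.6572
Value (long) = (F − K)·e^(−rT) = (134.6572 − 125.35) × 0.929833 = 8.6541
Short position value = −(long value) = -CHF 8.65

-CHF 8.65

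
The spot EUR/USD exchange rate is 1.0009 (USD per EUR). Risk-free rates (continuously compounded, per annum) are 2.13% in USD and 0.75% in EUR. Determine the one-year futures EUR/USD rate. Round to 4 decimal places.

F = S·e^((r_USD − r_EUR)T) = 1.0009 · e^((0.0213 − 0.0075) × 12/12)
= 1.0009 · e^0.013800 = 1.0009 × 1.013896
F = 1.0148 USD per EUR

1.0148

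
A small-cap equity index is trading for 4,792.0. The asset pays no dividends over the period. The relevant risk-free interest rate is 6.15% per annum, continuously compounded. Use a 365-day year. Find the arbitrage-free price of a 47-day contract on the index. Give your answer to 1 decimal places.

4,830.1

F = S·e^(rT) = 4792.0 · e^(0.0615 × 47/365)
= 4792.0 · e^0.007919 = 4792.0 × 1.007950
F = 4,830.1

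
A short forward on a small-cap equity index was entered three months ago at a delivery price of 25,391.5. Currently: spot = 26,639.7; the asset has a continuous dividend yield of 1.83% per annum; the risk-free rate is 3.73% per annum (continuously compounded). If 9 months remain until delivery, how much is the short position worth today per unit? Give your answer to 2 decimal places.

-1585.55

Current fair forward for the remaining 9 months: F = S·e^((r − q)·T), (r − q) = 0.0373 − 0.0183 = 0.0190
F = 26639.7 · e^(0.0190 × 9/12) = 26639.7 × 1.01435202 = 27022.0335
Value of long forward = (F − K)·e^(−rT) = (27022.0335 − 25391.5) · e^(−0.0373·9/12)
= 1630.5335 × 0.97241268 = 1585.55
Short position value = −(long value) = -1585.55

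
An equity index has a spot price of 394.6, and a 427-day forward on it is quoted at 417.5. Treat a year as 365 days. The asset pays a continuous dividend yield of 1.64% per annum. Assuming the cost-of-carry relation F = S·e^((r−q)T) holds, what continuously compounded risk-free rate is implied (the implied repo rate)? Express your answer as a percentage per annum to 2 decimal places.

From F = S·e^((r−q)T): (r − q) = ln(F/S)/T
ln(417.5/394.6) = ln(1.058033) = 0.056412
(r − q) = 0.056412 / (427/365) = 0.048221
r = ln(F/S)/T + q = 0.048221 + 0.0164 = 0.064621
r = 6.46%

6.46%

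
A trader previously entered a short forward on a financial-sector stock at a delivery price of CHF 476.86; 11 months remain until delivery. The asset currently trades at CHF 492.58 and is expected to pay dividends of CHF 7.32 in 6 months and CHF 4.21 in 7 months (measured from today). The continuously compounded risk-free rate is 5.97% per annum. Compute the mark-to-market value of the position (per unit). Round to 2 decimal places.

PV(remaining dividends) I = 7.32·e^(−0.0597·6/12) + 4.21·e^(−0.0597·7/12) = 11.1706
Current forward F = (S − I)·e^(rT) = (492.58 − 11.1706)·e^(0.0597·11/12) = 481.4094 × 1.056250 = 508.4887
Value (long) = (F − K)·e^(−rT) = (508.4887 − 476.86) × 0.946745 = 29.9443
Short position value = −(long value) = -CHF 29.94

-CHF 29.94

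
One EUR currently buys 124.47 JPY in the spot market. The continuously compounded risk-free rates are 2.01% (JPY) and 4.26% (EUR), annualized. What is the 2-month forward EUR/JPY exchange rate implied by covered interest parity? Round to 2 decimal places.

F = S·e^((r_JPY − r_EUR)T) = 124.47 · e^((0.0201 − 0.0426) × 2/12)
= 124.47 · e^-0.003750 = 124.47 × 0.996257
F = 124.00 JPY per EUR

124.00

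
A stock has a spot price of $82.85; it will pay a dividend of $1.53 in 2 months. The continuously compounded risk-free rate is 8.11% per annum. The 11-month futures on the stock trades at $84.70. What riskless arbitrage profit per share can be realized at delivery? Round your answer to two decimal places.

PV(dividends) I = 1.53·e^(−0.0811·2/12) = 1.5095
Fair futures F* = (S − I)·e^(rT) = (82.85 − 1.5095)·e^0.074342 = 81.3405 × 1.077175 = 87.6180
Market $84.70 < fair 87.6180: forward underpriced → reverse cash-and-carry (short the stock, invest proceeds at r, pay the dividends, go long the forward).
Profit at T = |F_mkt − F*| = |84.70 − 87.6180| = $2.92 per share

$2.92 per share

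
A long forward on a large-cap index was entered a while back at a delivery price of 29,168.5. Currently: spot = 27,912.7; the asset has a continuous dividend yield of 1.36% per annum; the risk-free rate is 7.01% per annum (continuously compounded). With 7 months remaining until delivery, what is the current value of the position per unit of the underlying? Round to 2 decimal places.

-307.67

Current fair forward for the remaining 7 months: F = S·e^((r − q)·T), (r − q) = 0.0701 − 0.0136 = 0.0565
F = 27912.7 · e^(0.0565 × 7/12) = 27912.7 × 1.03350748 = 28847.9842
Value of long forward = (F − K)·e^(−rT) = (28847.9842 − 29168.5) · e^(−0.0701·7/12)
= -320.5158 × 0.95993312 = -307.67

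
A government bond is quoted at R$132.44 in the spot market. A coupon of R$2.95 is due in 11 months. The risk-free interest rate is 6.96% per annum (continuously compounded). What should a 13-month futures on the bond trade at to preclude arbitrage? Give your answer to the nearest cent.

R$139.83

PV(coupons) I = 2.95·e^(−0.0696·11/12)
I = 2.7677
F = (S − I)·e^(rT) = (132.44 − 2.7677) · e^(0.0696·13/12)
= 129.6723 · e^0.075400 = 129.6723 × 1.078315 = R$139.83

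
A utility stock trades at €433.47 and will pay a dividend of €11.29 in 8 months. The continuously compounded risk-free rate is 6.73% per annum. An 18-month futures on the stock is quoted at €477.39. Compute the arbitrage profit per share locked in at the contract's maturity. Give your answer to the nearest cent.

PV(dividends) I = 11.29·e^(−0.0673·8/12) = 10.7947
Fair futures F* = (S − I)·e^(rT) = (433.47 − 10.7947)·e^0.100950 = 422.6753 × 1.106221 = 467.5723
Market €477.39 > fair 467.5723: forward overpriced → cash-and-carry (borrow at r, buy the stock and collect the dividends, short the forward).
Profit at T = |F_mkt − F*| = |477.39 − 467.5723| = €9.82 per share

€9.82 per share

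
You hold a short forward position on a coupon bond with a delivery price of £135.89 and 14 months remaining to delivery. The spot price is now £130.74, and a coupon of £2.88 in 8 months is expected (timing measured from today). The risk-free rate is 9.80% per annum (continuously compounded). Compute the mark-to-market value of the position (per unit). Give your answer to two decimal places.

-£6.83

PV(remaining coupons) I = 2.88·e^(−0.0980·8/12) = 2.6979
Current forward F = (S − I)·e^(rT) = (130.74 − 2.6979)·e^(0.0980·14/12) = 128.0421 × 1.121126 = 143.5513
Value (long) = (F − K)·e^(−rT) = (143.5513 − 135.89) × 0.891961 = 6.8336
Short position value = −(long value) = -£6.83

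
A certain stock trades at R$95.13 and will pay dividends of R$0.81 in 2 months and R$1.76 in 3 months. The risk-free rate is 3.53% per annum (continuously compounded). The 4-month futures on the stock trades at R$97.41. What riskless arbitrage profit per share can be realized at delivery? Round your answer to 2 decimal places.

R$3.73 per share

PV(dividends) I = 0.81·e^(−0.0353·2/12) + 1.76·e^(−0.0353·3/12) = 2.5498
Fair futures F* = (S − I)·e^(rT) = (95.13 − 2.5498)·e^0.011767 = 92.5802 × 1.011837 = 93.6761
Market R$97.41 > fair 93.6761: forward overpriced → cash-and-carry (borrow at r, buy the stock and collect the dividends, short the forward).
Profit at T = |F_mkt − F*| = |97.41 − 93.6761| = R$3.73 per share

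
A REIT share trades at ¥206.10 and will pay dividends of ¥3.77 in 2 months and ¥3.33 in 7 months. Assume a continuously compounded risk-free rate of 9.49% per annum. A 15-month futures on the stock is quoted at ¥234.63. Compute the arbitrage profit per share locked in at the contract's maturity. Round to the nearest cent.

PV(dividends) I = 3.77·e^(−0.0949·2/12) + 3.33·e^(−0.0949·7/12) = 6.8615
Fair futures F* = (S − I)·e^(rT) = (206.10 − 6.8615)·e^0.118625 = 199.2385 × 1.125948 = 224.3322
Market ¥234.63 > fair 224.3322: forward overpriced → cash-and-carry (borrow at r, buy the stock and collect the dividends, short the forward).
Profit at T = |F_mkt − F*| = |234.63 − 224.3322| = ¥10.30 per share

¥10.30 per share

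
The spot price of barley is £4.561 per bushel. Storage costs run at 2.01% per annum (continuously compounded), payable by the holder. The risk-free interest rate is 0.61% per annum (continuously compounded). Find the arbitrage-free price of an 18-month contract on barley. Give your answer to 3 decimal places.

Net carry = r + u − y = 0.0061 + 0.0201 − 0.0000 = 0.0262
F = S·e^((r+u−y)T) = 4.561 · e^(0.0262 × 18/12) = 4.561 · e^0.039300
= 4.561 × 1.040082 = £4.744 per bushel

£4.744 per bushel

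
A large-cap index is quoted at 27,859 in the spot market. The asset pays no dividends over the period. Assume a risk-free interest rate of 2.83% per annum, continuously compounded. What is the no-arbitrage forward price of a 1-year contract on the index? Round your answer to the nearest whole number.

F = S·e^(rT) = 27859 · e^(0.0283 × 1)
= 27859 · e^0.028300 = 27859 × 1.028704
F = 28,659

28,659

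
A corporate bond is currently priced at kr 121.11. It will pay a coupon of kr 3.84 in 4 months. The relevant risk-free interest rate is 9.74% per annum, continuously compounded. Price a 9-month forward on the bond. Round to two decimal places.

kr 126.29

PV(coupons) I = 3.84·e^(−0.0974·4/12)
I = 3.7173
F = (S − I)·e^(rT) = (121.11 − 3.7173) · e^(0.0974·9/12)
= 117.3927 · e^0.073050 = 117.3927 × 1.075784 = kr 126.29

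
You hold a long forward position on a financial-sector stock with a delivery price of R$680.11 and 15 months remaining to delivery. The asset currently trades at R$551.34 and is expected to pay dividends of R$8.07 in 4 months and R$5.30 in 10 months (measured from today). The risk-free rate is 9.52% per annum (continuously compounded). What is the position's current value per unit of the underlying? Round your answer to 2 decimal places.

PV(remaining dividends) I = 8.07·e^(−0.0952·4/12) + 5.30·e^(−0.0952·10/12) = 12.7137
Current forward F = (S − I)·e^(rT) = (551.34 − 12.7137)·e^(0.0952·15/12) = 538.6263 × 1.126370 = 606.6925
Value (long) = (F − K)·e^(−rT) = (606.6925 − 680.11) × 0.887808 = -65.1806
Value = -R$65.18

-R$65.18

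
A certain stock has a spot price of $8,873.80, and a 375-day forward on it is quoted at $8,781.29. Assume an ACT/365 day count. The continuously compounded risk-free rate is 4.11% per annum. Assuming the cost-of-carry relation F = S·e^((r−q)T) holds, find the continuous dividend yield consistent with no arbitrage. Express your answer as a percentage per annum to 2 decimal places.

5.13%

From F = S·e^((r−q)T): (r − q) = ln(F/S)/T
ln(8781.29/8873.80) = ln(0.989575) = -0.010480
(r − q) = -0.010480 / (375/365) = -0.010201
q = r − ln(F/S)/T = 0.0411 + 0.010201 = 0.051301
q = 5.13%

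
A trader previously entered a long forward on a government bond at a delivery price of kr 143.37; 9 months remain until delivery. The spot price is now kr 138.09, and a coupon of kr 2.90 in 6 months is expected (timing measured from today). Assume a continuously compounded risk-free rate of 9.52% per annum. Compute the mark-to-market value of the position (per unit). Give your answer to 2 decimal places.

kr 1.83

PV(remaining coupons) I = 2.90·e^(−0.0952·6/12) = 2.7652
Current forward F = (S − I)·e^(rT) = (138.09 − 2.7652)·e^(0.0952·9/12) = 135.3248 × 1.074011 = 145.3403
Value (long) = (F − K)·e^(−rT) = (145.3403 − 143.37) × 0.931089 = 1.8345
Value = kr 1.83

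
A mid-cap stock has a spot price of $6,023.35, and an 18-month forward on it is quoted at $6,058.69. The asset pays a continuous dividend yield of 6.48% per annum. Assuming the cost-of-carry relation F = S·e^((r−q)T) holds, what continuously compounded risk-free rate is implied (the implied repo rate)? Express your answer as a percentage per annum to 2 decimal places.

From F = S·e^((r−q)T): (r − q) = ln(F/S)/T
ln(6058.69/6023.35) = ln(1.005867) = 0.005850
(r − q) = 0.005850 / (18/12) = 0.003900
r = ln(F/S)/T + q = 0.003900 + 0.0648 = 0.068700
r = 6.87%

6.87%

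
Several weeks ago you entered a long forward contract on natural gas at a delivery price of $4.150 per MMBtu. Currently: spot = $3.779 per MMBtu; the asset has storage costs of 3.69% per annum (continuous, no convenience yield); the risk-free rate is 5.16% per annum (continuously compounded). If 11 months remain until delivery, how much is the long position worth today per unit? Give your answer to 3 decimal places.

Current fair forward for the remaining 11 months: F = S·e^((r + u)·T), (r + u) = 0.0516 + 0.0369 = 0.0885
F = 3.779 · e^(0.0885 × 11/12) = 3.779 × 1.084506 = 4.0983
Value of long forward = (F − K)·e^(−rT) = (4.0983 − 4.150) · e^(−0.0516·11/12)
= -0.0517 × 0.953801 = -0.049

-$0.049 per MMBtu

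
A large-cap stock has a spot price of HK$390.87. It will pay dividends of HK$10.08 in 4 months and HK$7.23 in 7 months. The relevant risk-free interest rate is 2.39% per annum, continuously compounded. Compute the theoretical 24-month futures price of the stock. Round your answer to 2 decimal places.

PV(dividends) I = 10.08·e^(−0.0239·4/12) + 7.23·e^(−0.0239·7/12)
I = 10.0000 + 7.1299 = 17.1299
F = (S − I)·e^(rT) = (390.87 − 17.1299) · e^(0.0239·24/12)
= 373.7401 · e^0.047800 = 373.7401 × 1.048961 = HK$392.04

HK$392.04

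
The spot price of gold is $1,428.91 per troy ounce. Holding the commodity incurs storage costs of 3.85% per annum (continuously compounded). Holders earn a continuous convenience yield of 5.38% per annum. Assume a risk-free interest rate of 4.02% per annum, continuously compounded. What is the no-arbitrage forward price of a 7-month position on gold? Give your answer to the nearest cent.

$1,449.82 per troy ounce

Net carry = r + u − y = 0.0402 + 0.0385 − 0.0538 = 0.0249
F = S·e^((r+u−y)T) = 1428.91 · e^(0.0249 × 7/12) = 1428.91 · e^0.01452500
= 1428.91 × 1.01463100 = $1,449.82 per troy ounce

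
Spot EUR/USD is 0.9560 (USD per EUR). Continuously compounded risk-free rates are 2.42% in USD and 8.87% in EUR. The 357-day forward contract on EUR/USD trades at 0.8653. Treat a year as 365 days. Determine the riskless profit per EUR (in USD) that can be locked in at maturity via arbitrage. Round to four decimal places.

0.0323 per EUR (in USD)

Fair forward: F* = S·e^(carry·T), with carry = (r_USD − r_EUR) = 0.0242 − 0.0887 = -0.0645
F* = 0.9560 · e^(-0.0645 × 357/365) = 0.9560 · e^-0.063086 = 0.9560 × 0.938863 = 0.8976
Market 0.8653 < fair 0.8976: forward underpriced → reverse cash-and-carry (short spot, go long the forward).
At maturity, profit = |F_mkt − F*| = |0.8653 − 0.8976| = 0.0323 per EUR (in USD)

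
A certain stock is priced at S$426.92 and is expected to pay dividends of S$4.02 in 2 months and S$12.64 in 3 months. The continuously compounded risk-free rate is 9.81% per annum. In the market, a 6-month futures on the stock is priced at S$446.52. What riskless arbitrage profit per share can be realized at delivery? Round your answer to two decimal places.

S$15.24 per share

PV(dividends) I = 4.02·e^(−0.0981·2/12) + 12.64·e^(−0.0981·3/12) = 16.2886
Fair futures F* = (S − I)·e^(rT) = (426.92 − 16.2886)·e^0.049050 = 410.6314 × 1.050273 = 431.2751
Market S$446.52 > fair 431.2751: forward overpriced → cash-and-carry (borrow at r, buy the stock and collect the dividends, short the forward).
Profit at T = |F_mkt − F*| = |446.52 − 431.2751| = S$15.24 per share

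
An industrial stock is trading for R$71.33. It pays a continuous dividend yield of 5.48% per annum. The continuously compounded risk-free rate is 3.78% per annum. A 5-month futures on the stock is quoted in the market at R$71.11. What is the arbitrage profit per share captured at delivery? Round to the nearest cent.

Fair futures: F* = S·e^(carry·T), with carry = (r − q) = 0.0378 − 0.0548 = -0.0170
F* = 71.33 · e^(-0.0170 × 5/12) = 71.33 · e^-0.007083 = 71.33 × 0.992942 = R$70.8266
Market R$71.11 > fair R$70.8266: forward overpriced → cash-and-carry (buy spot, short the forward).
At maturity, profit = |F_mkt − F*| = |71.11 − 70.8266| = R$0.28 per share

R$0.28 per share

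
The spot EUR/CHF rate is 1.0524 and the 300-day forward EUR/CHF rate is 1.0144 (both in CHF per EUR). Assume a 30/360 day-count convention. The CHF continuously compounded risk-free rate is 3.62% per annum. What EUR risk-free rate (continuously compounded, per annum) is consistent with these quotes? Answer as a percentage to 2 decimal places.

8.03%

F = S·e^((r_CHF − r_EUR)T) ⇒ r_EUR = r_CHF − ln(F/S)/T
ln(1.0144/1.0524) = -0.036776; /(300/360) = -0.044131
r_EUR = 0.0362 + 0.044131 = 0.080331
r_EUR = 8.03%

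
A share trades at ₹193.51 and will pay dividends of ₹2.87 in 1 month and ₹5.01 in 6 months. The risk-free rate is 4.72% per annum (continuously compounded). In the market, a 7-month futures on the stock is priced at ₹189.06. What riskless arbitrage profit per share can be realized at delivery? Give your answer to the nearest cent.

PV(dividends) I = 2.87·e^(−0.0472·1/12) + 5.01·e^(−0.0472·6/12) = 7.7519
Fair futures F* = (S − I)·e^(rT) = (193.51 − 7.7519)·e^0.027533 = 185.7581 × 1.027916 = 190.9437
Market ₹189.06 < fair 190.9437: forward underpriced → reverse cash-and-carry (short the stock, invest proceeds at r, pay the dividends, go long the forward).
Profit at T = |F_mkt − F*| = |189.06 − 190.9437| = ₹1.88 per share

₹1.88 per share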